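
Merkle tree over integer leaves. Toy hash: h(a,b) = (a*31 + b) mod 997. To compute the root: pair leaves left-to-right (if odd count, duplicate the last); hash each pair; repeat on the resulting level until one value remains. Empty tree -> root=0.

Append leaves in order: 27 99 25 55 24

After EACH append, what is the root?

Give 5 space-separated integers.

After append 27 (leaves=[27]):
  L0: [27]
  root=27
After append 99 (leaves=[27, 99]):
  L0: [27, 99]
  L1: h(27,99)=(27*31+99)%997=936 -> [936]
  root=936
After append 25 (leaves=[27, 99, 25]):
  L0: [27, 99, 25]
  L1: h(27,99)=(27*31+99)%997=936 h(25,25)=(25*31+25)%997=800 -> [936, 800]
  L2: h(936,800)=(936*31+800)%997=903 -> [903]
  root=903
After append 55 (leaves=[27, 99, 25, 55]):
  L0: [27, 99, 25, 55]
  L1: h(27,99)=(27*31+99)%997=936 h(25,55)=(25*31+55)%997=830 -> [936, 830]
  L2: h(936,830)=(936*31+830)%997=933 -> [933]
  root=933
After append 24 (leaves=[27, 99, 25, 55, 24]):
  L0: [27, 99, 25, 55, 24]
  L1: h(27,99)=(27*31+99)%997=936 h(25,55)=(25*31+55)%997=830 h(24,24)=(24*31+24)%997=768 -> [936, 830, 768]
  L2: h(936,830)=(936*31+830)%997=933 h(768,768)=(768*31+768)%997=648 -> [933, 648]
  L3: h(933,648)=(933*31+648)%997=658 -> [658]
  root=658

Answer: 27 936 903 933 658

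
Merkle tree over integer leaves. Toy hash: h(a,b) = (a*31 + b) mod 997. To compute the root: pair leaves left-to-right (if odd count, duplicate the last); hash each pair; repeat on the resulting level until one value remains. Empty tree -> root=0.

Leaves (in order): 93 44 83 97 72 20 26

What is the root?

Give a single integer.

L0: [93, 44, 83, 97, 72, 20, 26]
L1: h(93,44)=(93*31+44)%997=933 h(83,97)=(83*31+97)%997=676 h(72,20)=(72*31+20)%997=258 h(26,26)=(26*31+26)%997=832 -> [933, 676, 258, 832]
L2: h(933,676)=(933*31+676)%997=686 h(258,832)=(258*31+832)%997=854 -> [686, 854]
L3: h(686,854)=(686*31+854)%997=186 -> [186]

Answer: 186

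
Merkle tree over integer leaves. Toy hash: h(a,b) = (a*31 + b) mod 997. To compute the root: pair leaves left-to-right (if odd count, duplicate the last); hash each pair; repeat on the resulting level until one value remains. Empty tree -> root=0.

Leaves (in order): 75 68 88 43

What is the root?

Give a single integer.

Answer: 185

Derivation:
L0: [75, 68, 88, 43]
L1: h(75,68)=(75*31+68)%997=399 h(88,43)=(88*31+43)%997=777 -> [399, 777]
L2: h(399,777)=(399*31+777)%997=185 -> [185]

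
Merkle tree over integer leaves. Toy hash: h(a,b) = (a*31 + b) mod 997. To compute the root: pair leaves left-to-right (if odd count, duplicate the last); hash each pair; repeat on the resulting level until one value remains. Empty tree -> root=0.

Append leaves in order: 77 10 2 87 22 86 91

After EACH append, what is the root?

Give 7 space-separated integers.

Answer: 77 403 593 678 675 729 879

Derivation:
After append 77 (leaves=[77]):
  L0: [77]
  root=77
After append 10 (leaves=[77, 10]):
  L0: [77, 10]
  L1: h(77,10)=(77*31+10)%997=403 -> [403]
  root=403
After append 2 (leaves=[77, 10, 2]):
  L0: [77, 10, 2]
  L1: h(77,10)=(77*31+10)%997=403 h(2,2)=(2*31+2)%997=64 -> [403, 64]
  L2: h(403,64)=(403*31+64)%997=593 -> [593]
  root=593
After append 87 (leaves=[77, 10, 2, 87]):
  L0: [77, 10, 2, 87]
  L1: h(77,10)=(77*31+10)%997=403 h(2,87)=(2*31+87)%997=149 -> [403, 149]
  L2: h(403,149)=(403*31+149)%997=678 -> [678]
  root=678
After append 22 (leaves=[77, 10, 2, 87, 22]):
  L0: [77, 10, 2, 87, 22]
  L1: h(77,10)=(77*31+10)%997=403 h(2,87)=(2*31+87)%997=149 h(22,22)=(22*31+22)%997=704 -> [403, 149, 704]
  L2: h(403,149)=(403*31+149)%997=678 h(704,704)=(704*31+704)%997=594 -> [678, 594]
  L3: h(678,594)=(678*31+594)%997=675 -> [675]
  root=675
After append 86 (leaves=[77, 10, 2, 87, 22, 86]):
  L0: [77, 10, 2, 87, 22, 86]
  L1: h(77,10)=(77*31+10)%997=403 h(2,87)=(2*31+87)%997=149 h(22,86)=(22*31+86)%997=768 -> [403, 149, 768]
  L2: h(403,149)=(403*31+149)%997=678 h(768,768)=(768*31+768)%997=648 -> [678, 648]
  L3: h(678,648)=(678*31+648)%997=729 -> [729]
  root=729
After append 91 (leaves=[77, 10, 2, 87, 22, 86, 91]):
  L0: [77, 10, 2, 87, 22, 86, 91]
  L1: h(77,10)=(77*31+10)%997=403 h(2,87)=(2*31+87)%997=149 h(22,86)=(22*31+86)%997=768 h(91,91)=(91*31+91)%997=918 -> [403, 149, 768, 918]
  L2: h(403,149)=(403*31+149)%997=678 h(768,918)=(768*31+918)%997=798 -> [678, 798]
  L3: h(678,798)=(678*31+798)%997=879 -> [879]
  root=879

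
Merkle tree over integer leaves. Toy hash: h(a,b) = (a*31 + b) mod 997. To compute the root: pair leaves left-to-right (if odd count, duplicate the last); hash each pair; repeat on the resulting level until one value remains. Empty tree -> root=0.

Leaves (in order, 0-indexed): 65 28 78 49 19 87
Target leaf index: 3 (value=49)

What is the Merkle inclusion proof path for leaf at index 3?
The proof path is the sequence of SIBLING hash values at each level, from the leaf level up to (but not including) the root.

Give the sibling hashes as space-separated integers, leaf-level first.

Answer: 78 49 695

Derivation:
L0 (leaves): [65, 28, 78, 49, 19, 87], target index=3
L1: h(65,28)=(65*31+28)%997=49 [pair 0] h(78,49)=(78*31+49)%997=473 [pair 1] h(19,87)=(19*31+87)%997=676 [pair 2] -> [49, 473, 676]
  Sibling for proof at L0: 78
L2: h(49,473)=(49*31+473)%997=995 [pair 0] h(676,676)=(676*31+676)%997=695 [pair 1] -> [995, 695]
  Sibling for proof at L1: 49
L3: h(995,695)=(995*31+695)%997=633 [pair 0] -> [633]
  Sibling for proof at L2: 695
Root: 633
Proof path (sibling hashes from leaf to root): [78, 49, 695]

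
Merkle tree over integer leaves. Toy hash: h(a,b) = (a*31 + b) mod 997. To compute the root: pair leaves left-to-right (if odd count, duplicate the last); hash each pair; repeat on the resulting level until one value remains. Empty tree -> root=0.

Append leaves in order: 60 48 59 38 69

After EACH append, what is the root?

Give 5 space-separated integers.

After append 60 (leaves=[60]):
  L0: [60]
  root=60
After append 48 (leaves=[60, 48]):
  L0: [60, 48]
  L1: h(60,48)=(60*31+48)%997=911 -> [911]
  root=911
After append 59 (leaves=[60, 48, 59]):
  L0: [60, 48, 59]
  L1: h(60,48)=(60*31+48)%997=911 h(59,59)=(59*31+59)%997=891 -> [911, 891]
  L2: h(911,891)=(911*31+891)%997=219 -> [219]
  root=219
After append 38 (leaves=[60, 48, 59, 38]):
  L0: [60, 48, 59, 38]
  L1: h(60,48)=(60*31+48)%997=911 h(59,38)=(59*31+38)%997=870 -> [911, 870]
  L2: h(911,870)=(911*31+870)%997=198 -> [198]
  root=198
After append 69 (leaves=[60, 48, 59, 38, 69]):
  L0: [60, 48, 59, 38, 69]
  L1: h(60,48)=(60*31+48)%997=911 h(59,38)=(59*31+38)%997=870 h(69,69)=(69*31+69)%997=214 -> [911, 870, 214]
  L2: h(911,870)=(911*31+870)%997=198 h(214,214)=(214*31+214)%997=866 -> [198, 866]
  L3: h(198,866)=(198*31+866)%997=25 -> [25]
  root=25

Answer: 60 911 219 198 25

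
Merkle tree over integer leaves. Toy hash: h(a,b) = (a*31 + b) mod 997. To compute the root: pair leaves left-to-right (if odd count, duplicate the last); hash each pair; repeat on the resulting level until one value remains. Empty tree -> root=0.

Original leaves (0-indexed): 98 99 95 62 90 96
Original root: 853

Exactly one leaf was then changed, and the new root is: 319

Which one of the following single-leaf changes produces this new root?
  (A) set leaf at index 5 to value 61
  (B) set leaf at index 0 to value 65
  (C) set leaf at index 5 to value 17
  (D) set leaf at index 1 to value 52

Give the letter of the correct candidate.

Answer: C

Derivation:
Original leaves: [98, 99, 95, 62, 90, 96]
Target new root: 319
Try each candidate change and compute the resulting root:
Candidate A: set leaf[5] = 61 -> leaves = [98, 99, 95, 62, 90, 61]
  L0: [98, 99, 95, 62, 90, 61]
  L1: h(98,99)=(98*31+99)%997=146 h(95,62)=(95*31+62)%997=16 h(90,61)=(90*31+61)%997=857 -> [146, 16, 857]
  L2: h(146,16)=(146*31+16)%997=554 h(857,857)=(857*31+857)%997=505 -> [554, 505]
  L3: h(554,505)=(554*31+505)%997=730 -> [730]
  root = 730 != target 319
Candidate B: set leaf[0] = 65 -> leaves = [65, 99, 95, 62, 90, 96]
  L0: [65, 99, 95, 62, 90, 96]
  L1: h(65,99)=(65*31+99)%997=120 h(95,62)=(95*31+62)%997=16 h(90,96)=(90*31+96)%997=892 -> [120, 16, 892]
  L2: h(120,16)=(120*31+16)%997=745 h(892,892)=(892*31+892)%997=628 -> [745, 628]
  L3: h(745,628)=(745*31+628)%997=792 -> [792]
  root = 792 != target 319
Candidate C: set leaf[5] = 17 -> leaves = [98, 99, 95, 62, 90, 17]
  L0: [98, 99, 95, 62, 90, 17]
  L1: h(98,99)=(98*31+99)%997=146 h(95,62)=(95*31+62)%997=16 h(90,17)=(90*31+17)%997=813 -> [146, 16, 813]
  L2: h(146,16)=(146*31+16)%997=554 h(813,813)=(813*31+813)%997=94 -> [554, 94]
  L3: h(554,94)=(554*31+94)%997=319 -> [319]
  root = 319 == target 319  ** MATCH **
Candidate D: set leaf[1] = 52 -> leaves = [98, 52, 95, 62, 90, 96]
  L0: [98, 52, 95, 62, 90, 96]
  L1: h(98,52)=(98*31+52)%997=99 h(95,62)=(95*31+62)%997=16 h(90,96)=(90*31+96)%997=892 -> [99, 16, 892]
  L2: h(99,16)=(99*31+16)%997=94 h(892,892)=(892*31+892)%997=628 -> [94, 628]
  L3: h(94,628)=(94*31+628)%997=551 -> [551]
  root = 551 != target 319
Candidate C produces the target root.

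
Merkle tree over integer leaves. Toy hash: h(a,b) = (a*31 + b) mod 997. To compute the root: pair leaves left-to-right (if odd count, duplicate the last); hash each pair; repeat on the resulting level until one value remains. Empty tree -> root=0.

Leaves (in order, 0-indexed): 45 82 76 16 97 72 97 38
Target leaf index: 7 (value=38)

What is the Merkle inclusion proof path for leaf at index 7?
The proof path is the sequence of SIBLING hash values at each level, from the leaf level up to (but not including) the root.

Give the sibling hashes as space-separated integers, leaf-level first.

Answer: 97 88 303

Derivation:
L0 (leaves): [45, 82, 76, 16, 97, 72, 97, 38], target index=7
L1: h(45,82)=(45*31+82)%997=480 [pair 0] h(76,16)=(76*31+16)%997=378 [pair 1] h(97,72)=(97*31+72)%997=88 [pair 2] h(97,38)=(97*31+38)%997=54 [pair 3] -> [480, 378, 88, 54]
  Sibling for proof at L0: 97
L2: h(480,378)=(480*31+378)%997=303 [pair 0] h(88,54)=(88*31+54)%997=788 [pair 1] -> [303, 788]
  Sibling for proof at L1: 88
L3: h(303,788)=(303*31+788)%997=211 [pair 0] -> [211]
  Sibling for proof at L2: 303
Root: 211
Proof path (sibling hashes from leaf to root): [97, 88, 303]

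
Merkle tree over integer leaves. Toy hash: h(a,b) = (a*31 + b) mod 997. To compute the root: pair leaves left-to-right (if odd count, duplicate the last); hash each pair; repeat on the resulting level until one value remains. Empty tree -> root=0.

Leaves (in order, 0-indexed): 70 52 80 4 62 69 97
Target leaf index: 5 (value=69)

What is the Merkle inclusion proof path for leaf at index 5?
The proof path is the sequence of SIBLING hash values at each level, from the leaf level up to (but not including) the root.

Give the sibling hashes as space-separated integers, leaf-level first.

Answer: 62 113 579

Derivation:
L0 (leaves): [70, 52, 80, 4, 62, 69, 97], target index=5
L1: h(70,52)=(70*31+52)%997=228 [pair 0] h(80,4)=(80*31+4)%997=490 [pair 1] h(62,69)=(62*31+69)%997=994 [pair 2] h(97,97)=(97*31+97)%997=113 [pair 3] -> [228, 490, 994, 113]
  Sibling for proof at L0: 62
L2: h(228,490)=(228*31+490)%997=579 [pair 0] h(994,113)=(994*31+113)%997=20 [pair 1] -> [579, 20]
  Sibling for proof at L1: 113
L3: h(579,20)=(579*31+20)%997=23 [pair 0] -> [23]
  Sibling for proof at L2: 579
Root: 23
Proof path (sibling hashes from leaf to root): [62, 113, 579]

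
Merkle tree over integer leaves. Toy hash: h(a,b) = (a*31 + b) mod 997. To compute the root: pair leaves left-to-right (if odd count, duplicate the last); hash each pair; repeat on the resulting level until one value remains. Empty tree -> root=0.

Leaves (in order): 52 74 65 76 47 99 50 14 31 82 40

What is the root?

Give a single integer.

L0: [52, 74, 65, 76, 47, 99, 50, 14, 31, 82, 40]
L1: h(52,74)=(52*31+74)%997=689 h(65,76)=(65*31+76)%997=97 h(47,99)=(47*31+99)%997=559 h(50,14)=(50*31+14)%997=567 h(31,82)=(31*31+82)%997=46 h(40,40)=(40*31+40)%997=283 -> [689, 97, 559, 567, 46, 283]
L2: h(689,97)=(689*31+97)%997=519 h(559,567)=(559*31+567)%997=947 h(46,283)=(46*31+283)%997=712 -> [519, 947, 712]
L3: h(519,947)=(519*31+947)%997=87 h(712,712)=(712*31+712)%997=850 -> [87, 850]
L4: h(87,850)=(87*31+850)%997=556 -> [556]

Answer: 556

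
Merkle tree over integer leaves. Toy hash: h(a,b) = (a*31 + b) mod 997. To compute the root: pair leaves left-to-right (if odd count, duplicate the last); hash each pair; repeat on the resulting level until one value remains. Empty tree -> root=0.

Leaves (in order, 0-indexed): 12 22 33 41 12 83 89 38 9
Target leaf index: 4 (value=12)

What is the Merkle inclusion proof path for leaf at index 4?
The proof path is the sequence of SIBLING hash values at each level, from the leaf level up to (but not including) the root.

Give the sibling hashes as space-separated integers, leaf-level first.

Answer: 83 803 317 797

Derivation:
L0 (leaves): [12, 22, 33, 41, 12, 83, 89, 38, 9], target index=4
L1: h(12,22)=(12*31+22)%997=394 [pair 0] h(33,41)=(33*31+41)%997=67 [pair 1] h(12,83)=(12*31+83)%997=455 [pair 2] h(89,38)=(89*31+38)%997=803 [pair 3] h(9,9)=(9*31+9)%997=288 [pair 4] -> [394, 67, 455, 803, 288]
  Sibling for proof at L0: 83
L2: h(394,67)=(394*31+67)%997=317 [pair 0] h(455,803)=(455*31+803)%997=950 [pair 1] h(288,288)=(288*31+288)%997=243 [pair 2] -> [317, 950, 243]
  Sibling for proof at L1: 803
L3: h(317,950)=(317*31+950)%997=807 [pair 0] h(243,243)=(243*31+243)%997=797 [pair 1] -> [807, 797]
  Sibling for proof at L2: 317
L4: h(807,797)=(807*31+797)%997=889 [pair 0] -> [889]
  Sibling for proof at L3: 797
Root: 889
Proof path (sibling hashes from leaf to root): [83, 803, 317, 797]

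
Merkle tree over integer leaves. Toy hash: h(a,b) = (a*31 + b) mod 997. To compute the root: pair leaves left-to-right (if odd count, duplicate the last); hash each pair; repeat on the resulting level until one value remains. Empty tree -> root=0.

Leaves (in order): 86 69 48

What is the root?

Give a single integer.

Answer: 579

Derivation:
L0: [86, 69, 48]
L1: h(86,69)=(86*31+69)%997=741 h(48,48)=(48*31+48)%997=539 -> [741, 539]
L2: h(741,539)=(741*31+539)%997=579 -> [579]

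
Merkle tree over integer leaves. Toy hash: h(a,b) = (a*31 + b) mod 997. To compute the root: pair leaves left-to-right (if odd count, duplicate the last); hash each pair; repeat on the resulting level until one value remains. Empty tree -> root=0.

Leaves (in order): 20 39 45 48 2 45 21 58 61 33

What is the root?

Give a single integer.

Answer: 523

Derivation:
L0: [20, 39, 45, 48, 2, 45, 21, 58, 61, 33]
L1: h(20,39)=(20*31+39)%997=659 h(45,48)=(45*31+48)%997=446 h(2,45)=(2*31+45)%997=107 h(21,58)=(21*31+58)%997=709 h(61,33)=(61*31+33)%997=927 -> [659, 446, 107, 709, 927]
L2: h(659,446)=(659*31+446)%997=935 h(107,709)=(107*31+709)%997=38 h(927,927)=(927*31+927)%997=751 -> [935, 38, 751]
L3: h(935,38)=(935*31+38)%997=110 h(751,751)=(751*31+751)%997=104 -> [110, 104]
L4: h(110,104)=(110*31+104)%997=523 -> [523]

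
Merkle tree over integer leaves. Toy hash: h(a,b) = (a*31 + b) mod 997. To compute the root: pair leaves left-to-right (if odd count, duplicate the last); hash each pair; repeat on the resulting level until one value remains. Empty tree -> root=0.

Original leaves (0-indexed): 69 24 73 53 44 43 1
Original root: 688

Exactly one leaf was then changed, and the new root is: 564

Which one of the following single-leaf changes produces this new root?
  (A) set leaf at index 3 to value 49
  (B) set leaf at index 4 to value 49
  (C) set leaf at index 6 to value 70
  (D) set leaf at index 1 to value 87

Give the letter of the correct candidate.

Original leaves: [69, 24, 73, 53, 44, 43, 1]
Target new root: 564
Try each candidate change and compute the resulting root:
Candidate A: set leaf[3] = 49 -> leaves = [69, 24, 73, 49, 44, 43, 1]
  L0: [69, 24, 73, 49, 44, 43, 1]
  L1: h(69,24)=(69*31+24)%997=169 h(73,49)=(73*31+49)%997=318 h(44,43)=(44*31+43)%997=410 h(1,1)=(1*31+1)%997=32 -> [169, 318, 410, 32]
  L2: h(169,318)=(169*31+318)%997=572 h(410,32)=(410*31+32)%997=778 -> [572, 778]
  L3: h(572,778)=(572*31+778)%997=564 -> [564]
  root = 564 == target 564  ** MATCH **
Candidate B: set leaf[4] = 49 -> leaves = [69, 24, 73, 53, 49, 43, 1]
  L0: [69, 24, 73, 53, 49, 43, 1]
  L1: h(69,24)=(69*31+24)%997=169 h(73,53)=(73*31+53)%997=322 h(49,43)=(49*31+43)%997=565 h(1,1)=(1*31+1)%997=32 -> [169, 322, 565, 32]
  L2: h(169,322)=(169*31+322)%997=576 h(565,32)=(565*31+32)%997=598 -> [576, 598]
  L3: h(576,598)=(576*31+598)%997=508 -> [508]
  root = 508 != target 564
Candidate C: set leaf[6] = 70 -> leaves = [69, 24, 73, 53, 44, 43, 70]
  L0: [69, 24, 73, 53, 44, 43, 70]
  L1: h(69,24)=(69*31+24)%997=169 h(73,53)=(73*31+53)%997=322 h(44,43)=(44*31+43)%997=410 h(70,70)=(70*31+70)%997=246 -> [169, 322, 410, 246]
  L2: h(169,322)=(169*31+322)%997=576 h(410,246)=(410*31+246)%997=992 -> [576, 992]
  L3: h(576,992)=(576*31+992)%997=902 -> [902]
  root = 902 != target 564
Candidate D: set leaf[1] = 87 -> leaves = [69, 87, 73, 53, 44, 43, 1]
  L0: [69, 87, 73, 53, 44, 43, 1]
  L1: h(69,87)=(69*31+87)%997=232 h(73,53)=(73*31+53)%997=322 h(44,43)=(44*31+43)%997=410 h(1,1)=(1*31+1)%997=32 -> [232, 322, 410, 32]
  L2: h(232,322)=(232*31+322)%997=535 h(410,32)=(410*31+32)%997=778 -> [535, 778]
  L3: h(535,778)=(535*31+778)%997=414 -> [414]
  root = 414 != target 564
Candidate A produces the target root.

Answer: A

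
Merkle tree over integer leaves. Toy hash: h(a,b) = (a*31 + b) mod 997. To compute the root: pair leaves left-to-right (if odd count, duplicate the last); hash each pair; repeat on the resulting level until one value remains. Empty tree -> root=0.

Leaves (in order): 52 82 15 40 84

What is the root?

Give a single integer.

L0: [52, 82, 15, 40, 84]
L1: h(52,82)=(52*31+82)%997=697 h(15,40)=(15*31+40)%997=505 h(84,84)=(84*31+84)%997=694 -> [697, 505, 694]
L2: h(697,505)=(697*31+505)%997=178 h(694,694)=(694*31+694)%997=274 -> [178, 274]
L3: h(178,274)=(178*31+274)%997=807 -> [807]

Answer: 807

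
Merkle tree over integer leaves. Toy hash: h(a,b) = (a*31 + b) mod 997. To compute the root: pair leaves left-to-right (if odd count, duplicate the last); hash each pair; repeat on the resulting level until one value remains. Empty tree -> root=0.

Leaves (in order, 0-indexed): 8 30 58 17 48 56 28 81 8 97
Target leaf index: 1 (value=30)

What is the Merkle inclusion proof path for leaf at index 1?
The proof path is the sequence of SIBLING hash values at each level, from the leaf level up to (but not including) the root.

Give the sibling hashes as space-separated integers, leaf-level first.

Answer: 8 818 957 342

Derivation:
L0 (leaves): [8, 30, 58, 17, 48, 56, 28, 81, 8, 97], target index=1
L1: h(8,30)=(8*31+30)%997=278 [pair 0] h(58,17)=(58*31+17)%997=818 [pair 1] h(48,56)=(48*31+56)%997=547 [pair 2] h(28,81)=(28*31+81)%997=949 [pair 3] h(8,97)=(8*31+97)%997=345 [pair 4] -> [278, 818, 547, 949, 345]
  Sibling for proof at L0: 8
L2: h(278,818)=(278*31+818)%997=463 [pair 0] h(547,949)=(547*31+949)%997=957 [pair 1] h(345,345)=(345*31+345)%997=73 [pair 2] -> [463, 957, 73]
  Sibling for proof at L1: 818
L3: h(463,957)=(463*31+957)%997=355 [pair 0] h(73,73)=(73*31+73)%997=342 [pair 1] -> [355, 342]
  Sibling for proof at L2: 957
L4: h(355,342)=(355*31+342)%997=380 [pair 0] -> [380]
  Sibling for proof at L3: 342
Root: 380
Proof path (sibling hashes from leaf to root): [8, 818, 957, 342]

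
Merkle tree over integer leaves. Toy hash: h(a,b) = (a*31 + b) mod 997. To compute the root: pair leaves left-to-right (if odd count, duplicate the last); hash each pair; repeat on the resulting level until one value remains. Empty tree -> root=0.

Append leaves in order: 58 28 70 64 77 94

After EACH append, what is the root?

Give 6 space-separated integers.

Answer: 58 829 23 17 612 159

Derivation:
After append 58 (leaves=[58]):
  L0: [58]
  root=58
After append 28 (leaves=[58, 28]):
  L0: [58, 28]
  L1: h(58,28)=(58*31+28)%997=829 -> [829]
  root=829
After append 70 (leaves=[58, 28, 70]):
  L0: [58, 28, 70]
  L1: h(58,28)=(58*31+28)%997=829 h(70,70)=(70*31+70)%997=246 -> [829, 246]
  L2: h(829,246)=(829*31+246)%997=23 -> [23]
  root=23
After append 64 (leaves=[58, 28, 70, 64]):
  L0: [58, 28, 70, 64]
  L1: h(58,28)=(58*31+28)%997=829 h(70,64)=(70*31+64)%997=240 -> [829, 240]
  L2: h(829,240)=(829*31+240)%997=17 -> [17]
  root=17
After append 77 (leaves=[58, 28, 70, 64, 77]):
  L0: [58, 28, 70, 64, 77]
  L1: h(58,28)=(58*31+28)%997=829 h(70,64)=(70*31+64)%997=240 h(77,77)=(77*31+77)%997=470 -> [829, 240, 470]
  L2: h(829,240)=(829*31+240)%997=17 h(470,470)=(470*31+470)%997=85 -> [17, 85]
  L3: h(17,85)=(17*31+85)%997=612 -> [612]
  root=612
After append 94 (leaves=[58, 28, 70, 64, 77, 94]):
  L0: [58, 28, 70, 64, 77, 94]
  L1: h(58,28)=(58*31+28)%997=829 h(70,64)=(70*31+64)%997=240 h(77,94)=(77*31+94)%997=487 -> [829, 240, 487]
  L2: h(829,240)=(829*31+240)%997=17 h(487,487)=(487*31+487)%997=629 -> [17, 629]
  L3: h(17,629)=(17*31+629)%997=159 -> [159]
  root=159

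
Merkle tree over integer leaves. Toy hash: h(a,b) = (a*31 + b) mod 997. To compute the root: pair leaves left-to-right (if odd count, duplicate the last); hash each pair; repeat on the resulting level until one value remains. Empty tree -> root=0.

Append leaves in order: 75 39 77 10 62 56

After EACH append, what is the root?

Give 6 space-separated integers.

After append 75 (leaves=[75]):
  L0: [75]
  root=75
After append 39 (leaves=[75, 39]):
  L0: [75, 39]
  L1: h(75,39)=(75*31+39)%997=370 -> [370]
  root=370
After append 77 (leaves=[75, 39, 77]):
  L0: [75, 39, 77]
  L1: h(75,39)=(75*31+39)%997=370 h(77,77)=(77*31+77)%997=470 -> [370, 470]
  L2: h(370,470)=(370*31+470)%997=973 -> [973]
  root=973
After append 10 (leaves=[75, 39, 77, 10]):
  L0: [75, 39, 77, 10]
  L1: h(75,39)=(75*31+39)%997=370 h(77,10)=(77*31+10)%997=403 -> [370, 403]
  L2: h(370,403)=(370*31+403)%997=906 -> [906]
  root=906
After append 62 (leaves=[75, 39, 77, 10, 62]):
  L0: [75, 39, 77, 10, 62]
  L1: h(75,39)=(75*31+39)%997=370 h(77,10)=(77*31+10)%997=403 h(62,62)=(62*31+62)%997=987 -> [370, 403, 987]
  L2: h(370,403)=(370*31+403)%997=906 h(987,987)=(987*31+987)%997=677 -> [906, 677]
  L3: h(906,677)=(906*31+677)%997=847 -> [847]
  root=847
After append 56 (leaves=[75, 39, 77, 10, 62, 56]):
  L0: [75, 39, 77, 10, 62, 56]
  L1: h(75,39)=(75*31+39)%997=370 h(77,10)=(77*31+10)%997=403 h(62,56)=(62*31+56)%997=981 -> [370, 403, 981]
  L2: h(370,403)=(370*31+403)%997=906 h(981,981)=(981*31+981)%997=485 -> [906, 485]
  L3: h(906,485)=(906*31+485)%997=655 -> [655]
  root=655

Answer: 75 370 973 906 847 655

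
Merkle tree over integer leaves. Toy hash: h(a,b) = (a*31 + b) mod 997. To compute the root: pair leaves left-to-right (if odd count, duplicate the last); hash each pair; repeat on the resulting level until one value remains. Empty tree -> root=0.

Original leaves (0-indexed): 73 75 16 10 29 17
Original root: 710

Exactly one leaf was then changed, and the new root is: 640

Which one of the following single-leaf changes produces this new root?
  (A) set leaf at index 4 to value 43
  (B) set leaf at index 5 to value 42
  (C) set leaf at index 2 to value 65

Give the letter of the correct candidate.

Original leaves: [73, 75, 16, 10, 29, 17]
Target new root: 640
Try each candidate change and compute the resulting root:
Candidate A: set leaf[4] = 43 -> leaves = [73, 75, 16, 10, 43, 17]
  L0: [73, 75, 16, 10, 43, 17]
  L1: h(73,75)=(73*31+75)%997=344 h(16,10)=(16*31+10)%997=506 h(43,17)=(43*31+17)%997=353 -> [344, 506, 353]
  L2: h(344,506)=(344*31+506)%997=203 h(353,353)=(353*31+353)%997=329 -> [203, 329]
  L3: h(203,329)=(203*31+329)%997=640 -> [640]
  root = 640 == target 640  ** MATCH **
Candidate B: set leaf[5] = 42 -> leaves = [73, 75, 16, 10, 29, 42]
  L0: [73, 75, 16, 10, 29, 42]
  L1: h(73,75)=(73*31+75)%997=344 h(16,10)=(16*31+10)%997=506 h(29,42)=(29*31+42)%997=941 -> [344, 506, 941]
  L2: h(344,506)=(344*31+506)%997=203 h(941,941)=(941*31+941)%997=202 -> [203, 202]
  L3: h(203,202)=(203*31+202)%997=513 -> [513]
  root = 513 != target 640
Candidate C: set leaf[2] = 65 -> leaves = [73, 75, 65, 10, 29, 17]
  L0: [73, 75, 65, 10, 29, 17]
  L1: h(73,75)=(73*31+75)%997=344 h(65,10)=(65*31+10)%997=31 h(29,17)=(29*31+17)%997=916 -> [344, 31, 916]
  L2: h(344,31)=(344*31+31)%997=725 h(916,916)=(916*31+916)%997=399 -> [725, 399]
  L3: h(725,399)=(725*31+399)%997=940 -> [940]
  root = 940 != target 640
Candidate A produces the target root.

Answer: A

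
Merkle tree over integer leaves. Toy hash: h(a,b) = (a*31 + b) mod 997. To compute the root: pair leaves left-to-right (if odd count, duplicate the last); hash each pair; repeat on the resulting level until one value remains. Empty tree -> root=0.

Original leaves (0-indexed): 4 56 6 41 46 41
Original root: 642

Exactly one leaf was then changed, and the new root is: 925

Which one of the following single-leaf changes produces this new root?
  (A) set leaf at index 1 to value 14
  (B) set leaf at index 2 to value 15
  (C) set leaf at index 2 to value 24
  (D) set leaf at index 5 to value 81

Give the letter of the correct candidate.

Answer: D

Derivation:
Original leaves: [4, 56, 6, 41, 46, 41]
Target new root: 925
Try each candidate change and compute the resulting root:
Candidate A: set leaf[1] = 14 -> leaves = [4, 14, 6, 41, 46, 41]
  L0: [4, 14, 6, 41, 46, 41]
  L1: h(4,14)=(4*31+14)%997=138 h(6,41)=(6*31+41)%997=227 h(46,41)=(46*31+41)%997=470 -> [138, 227, 470]
  L2: h(138,227)=(138*31+227)%997=517 h(470,470)=(470*31+470)%997=85 -> [517, 85]
  L3: h(517,85)=(517*31+85)%997=160 -> [160]
  root = 160 != target 925
Candidate B: set leaf[2] = 15 -> leaves = [4, 56, 15, 41, 46, 41]
  L0: [4, 56, 15, 41, 46, 41]
  L1: h(4,56)=(4*31+56)%997=180 h(15,41)=(15*31+41)%997=506 h(46,41)=(46*31+41)%997=470 -> [180, 506, 470]
  L2: h(180,506)=(180*31+506)%997=104 h(470,470)=(470*31+470)%997=85 -> [104, 85]
  L3: h(104,85)=(104*31+85)%997=318 -> [318]
  root = 318 != target 925
Candidate C: set leaf[2] = 24 -> leaves = [4, 56, 24, 41, 46, 41]
  L0: [4, 56, 24, 41, 46, 41]
  L1: h(4,56)=(4*31+56)%997=180 h(24,41)=(24*31+41)%997=785 h(46,41)=(46*31+41)%997=470 -> [180, 785, 470]
  L2: h(180,785)=(180*31+785)%997=383 h(470,470)=(470*31+470)%997=85 -> [383, 85]
  L3: h(383,85)=(383*31+85)%997=991 -> [991]
  root = 991 != target 925
Candidate D: set leaf[5] = 81 -> leaves = [4, 56, 6, 41, 46, 81]
  L0: [4, 56, 6, 41, 46, 81]
  L1: h(4,56)=(4*31+56)%997=180 h(6,41)=(6*31+41)%997=227 h(46,81)=(46*31+81)%997=510 -> [180, 227, 510]
  L2: h(180,227)=(180*31+227)%997=822 h(510,510)=(510*31+510)%997=368 -> [822, 368]
  L3: h(822,368)=(822*31+368)%997=925 -> [925]
  root = 925 == target 925  ** MATCH **
Candidate D produces the target root.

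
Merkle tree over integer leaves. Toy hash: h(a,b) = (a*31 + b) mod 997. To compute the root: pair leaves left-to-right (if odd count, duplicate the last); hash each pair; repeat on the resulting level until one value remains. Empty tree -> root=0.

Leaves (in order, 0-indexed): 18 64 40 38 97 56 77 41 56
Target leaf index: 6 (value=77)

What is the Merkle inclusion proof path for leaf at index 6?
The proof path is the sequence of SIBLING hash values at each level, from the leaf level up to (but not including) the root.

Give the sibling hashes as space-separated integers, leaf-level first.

Answer: 41 72 620 528

Derivation:
L0 (leaves): [18, 64, 40, 38, 97, 56, 77, 41, 56], target index=6
L1: h(18,64)=(18*31+64)%997=622 [pair 0] h(40,38)=(40*31+38)%997=281 [pair 1] h(97,56)=(97*31+56)%997=72 [pair 2] h(77,41)=(77*31+41)%997=434 [pair 3] h(56,56)=(56*31+56)%997=795 [pair 4] -> [622, 281, 72, 434, 795]
  Sibling for proof at L0: 41
L2: h(622,281)=(622*31+281)%997=620 [pair 0] h(72,434)=(72*31+434)%997=672 [pair 1] h(795,795)=(795*31+795)%997=515 [pair 2] -> [620, 672, 515]
  Sibling for proof at L1: 72
L3: h(620,672)=(620*31+672)%997=949 [pair 0] h(515,515)=(515*31+515)%997=528 [pair 1] -> [949, 528]
  Sibling for proof at L2: 620
L4: h(949,528)=(949*31+528)%997=37 [pair 0] -> [37]
  Sibling for proof at L3: 528
Root: 37
Proof path (sibling hashes from leaf to root): [41, 72, 620, 528]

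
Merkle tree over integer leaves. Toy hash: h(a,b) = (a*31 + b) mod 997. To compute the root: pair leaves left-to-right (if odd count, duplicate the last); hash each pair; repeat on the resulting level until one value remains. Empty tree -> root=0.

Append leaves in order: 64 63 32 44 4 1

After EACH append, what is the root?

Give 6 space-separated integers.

Answer: 64 53 673 685 406 310

Derivation:
After append 64 (leaves=[64]):
  L0: [64]
  root=64
After append 63 (leaves=[64, 63]):
  L0: [64, 63]
  L1: h(64,63)=(64*31+63)%997=53 -> [53]
  root=53
After append 32 (leaves=[64, 63, 32]):
  L0: [64, 63, 32]
  L1: h(64,63)=(64*31+63)%997=53 h(32,32)=(32*31+32)%997=27 -> [53, 27]
  L2: h(53,27)=(53*31+27)%997=673 -> [673]
  root=673
After append 44 (leaves=[64, 63, 32, 44]):
  L0: [64, 63, 32, 44]
  L1: h(64,63)=(64*31+63)%997=53 h(32,44)=(32*31+44)%997=39 -> [53, 39]
  L2: h(53,39)=(53*31+39)%997=685 -> [685]
  root=685
After append 4 (leaves=[64, 63, 32, 44, 4]):
  L0: [64, 63, 32, 44, 4]
  L1: h(64,63)=(64*31+63)%997=53 h(32,44)=(32*31+44)%997=39 h(4,4)=(4*31+4)%997=128 -> [53, 39, 128]
  L2: h(53,39)=(53*31+39)%997=685 h(128,128)=(128*31+128)%997=108 -> [685, 108]
  L3: h(685,108)=(685*31+108)%997=406 -> [406]
  root=406
After append 1 (leaves=[64, 63, 32, 44, 4, 1]):
  L0: [64, 63, 32, 44, 4, 1]
  L1: h(64,63)=(64*31+63)%997=53 h(32,44)=(32*31+44)%997=39 h(4,1)=(4*31+1)%997=125 -> [53, 39, 125]
  L2: h(53,39)=(53*31+39)%997=685 h(125,125)=(125*31+125)%997=12 -> [685, 12]
  L3: h(685,12)=(685*31+12)%997=310 -> [310]
  root=310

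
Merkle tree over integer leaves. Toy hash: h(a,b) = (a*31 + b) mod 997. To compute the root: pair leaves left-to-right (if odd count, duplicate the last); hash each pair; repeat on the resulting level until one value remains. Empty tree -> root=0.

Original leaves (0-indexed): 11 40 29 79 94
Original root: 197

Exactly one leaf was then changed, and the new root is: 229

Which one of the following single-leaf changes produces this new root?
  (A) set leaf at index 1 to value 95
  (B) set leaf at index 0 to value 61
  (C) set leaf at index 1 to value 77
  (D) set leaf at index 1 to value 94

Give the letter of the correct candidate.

Answer: B

Derivation:
Original leaves: [11, 40, 29, 79, 94]
Target new root: 229
Try each candidate change and compute the resulting root:
Candidate A: set leaf[1] = 95 -> leaves = [11, 95, 29, 79, 94]
  L0: [11, 95, 29, 79, 94]
  L1: h(11,95)=(11*31+95)%997=436 h(29,79)=(29*31+79)%997=978 h(94,94)=(94*31+94)%997=17 -> [436, 978, 17]
  L2: h(436,978)=(436*31+978)%997=536 h(17,17)=(17*31+17)%997=544 -> [536, 544]
  L3: h(536,544)=(536*31+544)%997=211 -> [211]
  root = 211 != target 229
Candidate B: set leaf[0] = 61 -> leaves = [61, 40, 29, 79, 94]
  L0: [61, 40, 29, 79, 94]
  L1: h(61,40)=(61*31+40)%997=934 h(29,79)=(29*31+79)%997=978 h(94,94)=(94*31+94)%997=17 -> [934, 978, 17]
  L2: h(934,978)=(934*31+978)%997=22 h(17,17)=(17*31+17)%997=544 -> [22, 544]
  L3: h(22,544)=(22*31+544)%997=229 -> [229]
  root = 229 == target 229  ** MATCH **
Candidate C: set leaf[1] = 77 -> leaves = [11, 77, 29, 79, 94]
  L0: [11, 77, 29, 79, 94]
  L1: h(11,77)=(11*31+77)%997=418 h(29,79)=(29*31+79)%997=978 h(94,94)=(94*31+94)%997=17 -> [418, 978, 17]
  L2: h(418,978)=(418*31+978)%997=975 h(17,17)=(17*31+17)%997=544 -> [975, 544]
  L3: h(975,544)=(975*31+544)%997=859 -> [859]
  root = 859 != target 229
Candidate D: set leaf[1] = 94 -> leaves = [11, 94, 29, 79, 94]
  L0: [11, 94, 29, 79, 94]
  L1: h(11,94)=(11*31+94)%997=435 h(29,79)=(29*31+79)%997=978 h(94,94)=(94*31+94)%997=17 -> [435, 978, 17]
  L2: h(435,978)=(435*31+978)%997=505 h(17,17)=(17*31+17)%997=544 -> [505, 544]
  L3: h(505,544)=(505*31+544)%997=247 -> [247]
  root = 247 != target 229
Candidate B produces the target root.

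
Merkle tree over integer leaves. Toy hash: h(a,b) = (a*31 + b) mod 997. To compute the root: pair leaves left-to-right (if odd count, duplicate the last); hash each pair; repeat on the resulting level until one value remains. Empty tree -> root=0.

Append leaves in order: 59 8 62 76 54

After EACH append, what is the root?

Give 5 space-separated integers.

Answer: 59 840 108 122 255

Derivation:
After append 59 (leaves=[59]):
  L0: [59]
  root=59
After append 8 (leaves=[59, 8]):
  L0: [59, 8]
  L1: h(59,8)=(59*31+8)%997=840 -> [840]
  root=840
After append 62 (leaves=[59, 8, 62]):
  L0: [59, 8, 62]
  L1: h(59,8)=(59*31+8)%997=840 h(62,62)=(62*31+62)%997=987 -> [840, 987]
  L2: h(840,987)=(840*31+987)%997=108 -> [108]
  root=108
After append 76 (leaves=[59, 8, 62, 76]):
  L0: [59, 8, 62, 76]
  L1: h(59,8)=(59*31+8)%997=840 h(62,76)=(62*31+76)%997=4 -> [840, 4]
  L2: h(840,4)=(840*31+4)%997=122 -> [122]
  root=122
After append 54 (leaves=[59, 8, 62, 76, 54]):
  L0: [59, 8, 62, 76, 54]
  L1: h(59,8)=(59*31+8)%997=840 h(62,76)=(62*31+76)%997=4 h(54,54)=(54*31+54)%997=731 -> [840, 4, 731]
  L2: h(840,4)=(840*31+4)%997=122 h(731,731)=(731*31+731)%997=461 -> [122, 461]
  L3: h(122,461)=(122*31+461)%997=255 -> [255]
  root=255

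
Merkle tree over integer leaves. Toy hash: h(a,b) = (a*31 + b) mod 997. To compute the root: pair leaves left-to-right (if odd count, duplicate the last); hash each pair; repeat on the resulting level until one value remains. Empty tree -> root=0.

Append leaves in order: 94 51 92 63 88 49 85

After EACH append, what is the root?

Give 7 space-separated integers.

After append 94 (leaves=[94]):
  L0: [94]
  root=94
After append 51 (leaves=[94, 51]):
  L0: [94, 51]
  L1: h(94,51)=(94*31+51)%997=971 -> [971]
  root=971
After append 92 (leaves=[94, 51, 92]):
  L0: [94, 51, 92]
  L1: h(94,51)=(94*31+51)%997=971 h(92,92)=(92*31+92)%997=950 -> [971, 950]
  L2: h(971,950)=(971*31+950)%997=144 -> [144]
  root=144
After append 63 (leaves=[94, 51, 92, 63]):
  L0: [94, 51, 92, 63]
  L1: h(94,51)=(94*31+51)%997=971 h(92,63)=(92*31+63)%997=921 -> [971, 921]
  L2: h(971,921)=(971*31+921)%997=115 -> [115]
  root=115
After append 88 (leaves=[94, 51, 92, 63, 88]):
  L0: [94, 51, 92, 63, 88]
  L1: h(94,51)=(94*31+51)%997=971 h(92,63)=(92*31+63)%997=921 h(88,88)=(88*31+88)%997=822 -> [971, 921, 822]
  L2: h(971,921)=(971*31+921)%997=115 h(822,822)=(822*31+822)%997=382 -> [115, 382]
  L3: h(115,382)=(115*31+382)%997=956 -> [956]
  root=956
After append 49 (leaves=[94, 51, 92, 63, 88, 49]):
  L0: [94, 51, 92, 63, 88, 49]
  L1: h(94,51)=(94*31+51)%997=971 h(92,63)=(92*31+63)%997=921 h(88,49)=(88*31+49)%997=783 -> [971, 921, 783]
  L2: h(971,921)=(971*31+921)%997=115 h(783,783)=(783*31+783)%997=131 -> [115, 131]
  L3: h(115,131)=(115*31+131)%997=705 -> [705]
  root=705
After append 85 (leaves=[94, 51, 92, 63, 88, 49, 85]):
  L0: [94, 51, 92, 63, 88, 49, 85]
  L1: h(94,51)=(94*31+51)%997=971 h(92,63)=(92*31+63)%997=921 h(88,49)=(88*31+49)%997=783 h(85,85)=(85*31+85)%997=726 -> [971, 921, 783, 726]
  L2: h(971,921)=(971*31+921)%997=115 h(783,726)=(783*31+726)%997=74 -> [115, 74]
  L3: h(115,74)=(115*31+74)%997=648 -> [648]
  root=648

Answer: 94 971 144 115 956 705 648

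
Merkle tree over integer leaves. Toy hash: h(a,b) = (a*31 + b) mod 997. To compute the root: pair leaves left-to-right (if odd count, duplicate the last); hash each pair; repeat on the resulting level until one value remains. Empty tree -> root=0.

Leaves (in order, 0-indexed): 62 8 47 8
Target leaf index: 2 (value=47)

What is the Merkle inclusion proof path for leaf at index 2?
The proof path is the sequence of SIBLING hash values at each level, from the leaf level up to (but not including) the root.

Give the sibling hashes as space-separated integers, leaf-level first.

Answer: 8 933

Derivation:
L0 (leaves): [62, 8, 47, 8], target index=2
L1: h(62,8)=(62*31+8)%997=933 [pair 0] h(47,8)=(47*31+8)%997=468 [pair 1] -> [933, 468]
  Sibling for proof at L0: 8
L2: h(933,468)=(933*31+468)%997=478 [pair 0] -> [478]
  Sibling for proof at L1: 933
Root: 478
Proof path (sibling hashes from leaf to root): [8, 933]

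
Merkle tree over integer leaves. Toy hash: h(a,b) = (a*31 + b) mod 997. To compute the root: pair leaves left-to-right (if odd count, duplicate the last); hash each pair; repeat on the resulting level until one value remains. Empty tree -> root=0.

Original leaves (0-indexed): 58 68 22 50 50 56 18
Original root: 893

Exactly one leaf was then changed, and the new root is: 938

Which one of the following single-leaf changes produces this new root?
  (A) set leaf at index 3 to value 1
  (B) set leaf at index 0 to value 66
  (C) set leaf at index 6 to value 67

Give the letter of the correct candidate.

Original leaves: [58, 68, 22, 50, 50, 56, 18]
Target new root: 938
Try each candidate change and compute the resulting root:
Candidate A: set leaf[3] = 1 -> leaves = [58, 68, 22, 1, 50, 56, 18]
  L0: [58, 68, 22, 1, 50, 56, 18]
  L1: h(58,68)=(58*31+68)%997=869 h(22,1)=(22*31+1)%997=683 h(50,56)=(50*31+56)%997=609 h(18,18)=(18*31+18)%997=576 -> [869, 683, 609, 576]
  L2: h(869,683)=(869*31+683)%997=703 h(609,576)=(609*31+576)%997=512 -> [703, 512]
  L3: h(703,512)=(703*31+512)%997=371 -> [371]
  root = 371 != target 938
Candidate B: set leaf[0] = 66 -> leaves = [66, 68, 22, 50, 50, 56, 18]
  L0: [66, 68, 22, 50, 50, 56, 18]
  L1: h(66,68)=(66*31+68)%997=120 h(22,50)=(22*31+50)%997=732 h(50,56)=(50*31+56)%997=609 h(18,18)=(18*31+18)%997=576 -> [120, 732, 609, 576]
  L2: h(120,732)=(120*31+732)%997=464 h(609,576)=(609*31+576)%997=512 -> [464, 512]
  L3: h(464,512)=(464*31+512)%997=938 -> [938]
  root = 938 == target 938  ** MATCH **
Candidate C: set leaf[6] = 67 -> leaves = [58, 68, 22, 50, 50, 56, 67]
  L0: [58, 68, 22, 50, 50, 56, 67]
  L1: h(58,68)=(58*31+68)%997=869 h(22,50)=(22*31+50)%997=732 h(50,56)=(50*31+56)%997=609 h(67,67)=(67*31+67)%997=150 -> [869, 732, 609, 150]
  L2: h(869,732)=(869*31+732)%997=752 h(609,150)=(609*31+150)%997=86 -> [752, 86]
  L3: h(752,86)=(752*31+86)%997=467 -> [467]
  root = 467 != target 938
Candidate B produces the target root.

Answer: B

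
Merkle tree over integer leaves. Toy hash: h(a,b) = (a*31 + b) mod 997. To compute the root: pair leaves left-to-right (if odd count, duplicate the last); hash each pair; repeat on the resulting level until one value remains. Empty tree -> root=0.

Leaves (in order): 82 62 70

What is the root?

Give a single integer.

Answer: 213

Derivation:
L0: [82, 62, 70]
L1: h(82,62)=(82*31+62)%997=610 h(70,70)=(70*31+70)%997=246 -> [610, 246]
L2: h(610,246)=(610*31+246)%997=213 -> [213]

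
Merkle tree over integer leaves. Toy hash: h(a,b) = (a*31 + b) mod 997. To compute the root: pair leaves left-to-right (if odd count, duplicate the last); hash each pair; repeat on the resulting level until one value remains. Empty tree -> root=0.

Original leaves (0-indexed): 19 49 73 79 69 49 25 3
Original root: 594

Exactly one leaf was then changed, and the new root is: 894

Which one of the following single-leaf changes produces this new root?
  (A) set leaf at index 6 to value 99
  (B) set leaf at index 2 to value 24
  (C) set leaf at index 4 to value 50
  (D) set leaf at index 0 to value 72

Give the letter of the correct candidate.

Answer: A

Derivation:
Original leaves: [19, 49, 73, 79, 69, 49, 25, 3]
Target new root: 894
Try each candidate change and compute the resulting root:
Candidate A: set leaf[6] = 99 -> leaves = [19, 49, 73, 79, 69, 49, 99, 3]
  L0: [19, 49, 73, 79, 69, 49, 99, 3]
  L1: h(19,49)=(19*31+49)%997=638 h(73,79)=(73*31+79)%997=348 h(69,49)=(69*31+49)%997=194 h(99,3)=(99*31+3)%997=81 -> [638, 348, 194, 81]
  L2: h(638,348)=(638*31+348)%997=186 h(194,81)=(194*31+81)%997=113 -> [186, 113]
  L3: h(186,113)=(186*31+113)%997=894 -> [894]
  root = 894 == target 894  ** MATCH **
Candidate B: set leaf[2] = 24 -> leaves = [19, 49, 24, 79, 69, 49, 25, 3]
  L0: [19, 49, 24, 79, 69, 49, 25, 3]
  L1: h(19,49)=(19*31+49)%997=638 h(24,79)=(24*31+79)%997=823 h(69,49)=(69*31+49)%997=194 h(25,3)=(25*31+3)%997=778 -> [638, 823, 194, 778]
  L2: h(638,823)=(638*31+823)%997=661 h(194,778)=(194*31+778)%997=810 -> [661, 810]
  L3: h(661,810)=(661*31+810)%997=364 -> [364]
  root = 364 != target 894
Candidate C: set leaf[4] = 50 -> leaves = [19, 49, 73, 79, 50, 49, 25, 3]
  L0: [19, 49, 73, 79, 50, 49, 25, 3]
  L1: h(19,49)=(19*31+49)%997=638 h(73,79)=(73*31+79)%997=348 h(50,49)=(50*31+49)%997=602 h(25,3)=(25*31+3)%997=778 -> [638, 348, 602, 778]
  L2: h(638,348)=(638*31+348)%997=186 h(602,778)=(602*31+778)%997=497 -> [186, 497]
  L3: h(186,497)=(186*31+497)%997=281 -> [281]
  root = 281 != target 894
Candidate D: set leaf[0] = 72 -> leaves = [72, 49, 73, 79, 69, 49, 25, 3]
  L0: [72, 49, 73, 79, 69, 49, 25, 3]
  L1: h(72,49)=(72*31+49)%997=287 h(73,79)=(73*31+79)%997=348 h(69,49)=(69*31+49)%997=194 h(25,3)=(25*31+3)%997=778 -> [287, 348, 194, 778]
  L2: h(287,348)=(287*31+348)%997=272 h(194,778)=(194*31+778)%997=810 -> [272, 810]
  L3: h(272,810)=(272*31+810)%997=269 -> [269]
  root = 269 != target 894
Candidate A produces the target root.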